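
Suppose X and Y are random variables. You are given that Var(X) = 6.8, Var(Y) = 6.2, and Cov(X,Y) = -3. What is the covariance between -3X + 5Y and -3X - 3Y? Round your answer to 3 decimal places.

Cov(-3X + 5Y, -3X - 3Y) = (-3)(-3)Var(X) + (5)(-3)Var(Y) + [(-3)(-3) + (5)(-3)]Cov(X,Y)
= 9·6.8 + -15·6.2 + -6·-3 = -13.8

-13.800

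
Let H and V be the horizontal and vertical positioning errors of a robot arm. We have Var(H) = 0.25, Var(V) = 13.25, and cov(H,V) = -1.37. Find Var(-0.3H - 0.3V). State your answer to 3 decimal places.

0.968

Var(-0.3H - 0.3V) = (-0.3)²·Var(H) + (-0.3)²·Var(V) + 2·(-0.3)·(-0.3)·cov(H,V)
= 0.09·0.25 + 0.09·13.25 + 0.18·-1.37 = 0.9684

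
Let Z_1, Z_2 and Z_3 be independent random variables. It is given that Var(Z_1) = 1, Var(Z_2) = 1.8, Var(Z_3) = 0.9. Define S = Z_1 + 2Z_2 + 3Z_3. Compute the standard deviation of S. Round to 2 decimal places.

By independence, Var(S) = (1)²Var(Z_1) + (2)²Var(Z_2) + (3)²Var(Z_3)
= (1)²·1 + (2)²·1.8 + (3)²·0.9 = 16.3
sd(S) = √16.3 ≈ 4.04

4.04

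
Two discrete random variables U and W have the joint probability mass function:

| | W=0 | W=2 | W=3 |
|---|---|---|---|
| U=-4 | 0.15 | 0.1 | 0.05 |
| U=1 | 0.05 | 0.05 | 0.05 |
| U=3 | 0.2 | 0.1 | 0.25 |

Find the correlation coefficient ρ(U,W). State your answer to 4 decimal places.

0.1886

E[U] = 0.6,  E[W] = 1.55
E[UW] = 1.7
Cov(U,W) = E[UW] − E[U]E[W] = 1.7 − (0.6)(1.55) = 0.77
Var(U) = 9.54,  Var(W) = 1.7475
ρ = 0.77 / √(9.54·1.7475) ≈ 0.1886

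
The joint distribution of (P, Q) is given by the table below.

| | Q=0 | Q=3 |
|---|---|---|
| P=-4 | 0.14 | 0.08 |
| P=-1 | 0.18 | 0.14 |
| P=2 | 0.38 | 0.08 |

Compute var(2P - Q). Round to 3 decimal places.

26.888

E[P] = -0.28,  E[Q] = 0.9,  E[PQ] = -0.9
var(P) = 5.68 − (-0.28)² = 5.6016;  var(Q) = 2.7 − (0.9)² = 1.89
Cov(P,Q) = -0.9 − (-0.28)(0.9) = -0.648
var(2P - Q) = (2)²·5.6016 + (-1)²·1.89 + 2·(2)·(-1)·-0.648 = 26.8884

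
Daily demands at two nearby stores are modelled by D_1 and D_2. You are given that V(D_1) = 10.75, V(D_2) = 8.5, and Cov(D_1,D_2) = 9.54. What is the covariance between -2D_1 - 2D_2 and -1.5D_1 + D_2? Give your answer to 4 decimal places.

24.7900

Cov(-2D_1 - 2D_2, -1.5D_1 + D_2) = (-2)(-1.5)V(D_1) + (-2)(1)V(D_2) + [(-2)(1) + (-2)(-1.5)]Cov(D_1,D_2)
= 3·10.75 + -2·8.5 + 1·9.54 = 24.79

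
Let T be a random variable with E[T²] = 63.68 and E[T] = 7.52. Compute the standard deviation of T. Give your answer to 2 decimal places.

2.67

Var(T) = 63.68 − (7.52)² = 7.1296
σ(T) = √7.1296 ≈ 2.67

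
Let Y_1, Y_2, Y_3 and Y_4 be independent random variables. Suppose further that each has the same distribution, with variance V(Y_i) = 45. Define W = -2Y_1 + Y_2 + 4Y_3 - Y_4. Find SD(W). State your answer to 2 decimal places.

By independence, V(W) = (-2)²V(Y_1) + (1)²V(Y_2) + (4)²V(Y_3) + (-1)²V(Y_4)
= (-2)²·45 + (1)²·45 + (4)²·45 + (-1)²·45 = 990
SD(W) = √990 ≈ 31.46

31.46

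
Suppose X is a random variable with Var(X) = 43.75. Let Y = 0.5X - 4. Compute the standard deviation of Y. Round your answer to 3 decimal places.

3.307

Var(0.5X - 4) = (0.5)²·43.75 = 10.9375
σ(Y) = √10.9375 ≈ 3.307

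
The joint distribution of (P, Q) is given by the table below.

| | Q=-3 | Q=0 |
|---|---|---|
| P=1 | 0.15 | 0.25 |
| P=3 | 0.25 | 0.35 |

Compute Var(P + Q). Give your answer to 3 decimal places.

3.000

E[P] = 2.2,  E[Q] = -1.2,  E[PQ] = -2.7
Var(P) = 5.8 − (2.2)² = 0.96;  Var(Q) = 3.6 − (-1.2)² = 2.16
cov(P,Q) = -2.7 − (2.2)(-1.2) = -0.06
Var(P + Q) = (1)²·0.96 + (1)²·2.16 + 2·(1)·(1)·-0.06 = 3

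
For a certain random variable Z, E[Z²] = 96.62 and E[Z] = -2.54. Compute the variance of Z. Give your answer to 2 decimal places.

Var(Z) = 96.62 − (-2.54)² = 90.1684

90.17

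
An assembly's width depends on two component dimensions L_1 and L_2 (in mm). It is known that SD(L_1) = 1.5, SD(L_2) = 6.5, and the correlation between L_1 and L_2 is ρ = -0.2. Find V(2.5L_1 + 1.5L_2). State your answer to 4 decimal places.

94.5000

V(L_1) = (1.5)² = 2.25;  V(L_2) = (6.5)² = 42.25
Cov(L_1,L_2) = ρ·SD(L_1)·SD(L_2) = -0.2·1.5·6.5 = -1.95
V(2.5L_1 + 1.5L_2) = (2.5)²·V(L_1) + (1.5)²·V(L_2) + 2·(2.5)·(1.5)·Cov(L_1,L_2)
= 6.25·2.25 + 2.25·42.25 + 7.5·-1.95 = 94.5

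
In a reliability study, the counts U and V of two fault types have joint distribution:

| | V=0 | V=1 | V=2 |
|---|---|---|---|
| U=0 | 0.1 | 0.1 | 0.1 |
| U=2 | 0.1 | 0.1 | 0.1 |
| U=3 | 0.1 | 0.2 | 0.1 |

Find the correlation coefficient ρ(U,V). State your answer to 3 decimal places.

0.000

E[U] = 1.8,  E[V] = 1
E[UV] = 1.8
Cov(U,V) = E[UV] − E[U]E[V] = 1.8 − (1.8)(1) = 0
var(U) = 1.56,  var(V) = 0.6
ρ = 0 / √(1.56·0.6) ≈ 0.000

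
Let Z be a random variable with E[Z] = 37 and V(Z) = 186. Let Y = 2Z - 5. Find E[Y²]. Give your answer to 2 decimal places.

E[2Z - 5] = 2·37 − 5 = 69
V(2Z - 5) = (2)²·186 = 744
E[Y²] = V(Y) + (E[Y])² = 744 + (69)² = 5505

5505.00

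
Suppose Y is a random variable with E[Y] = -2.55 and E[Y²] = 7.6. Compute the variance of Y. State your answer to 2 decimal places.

var(Y) = 7.6 − (-2.55)² = 1.0975

1.10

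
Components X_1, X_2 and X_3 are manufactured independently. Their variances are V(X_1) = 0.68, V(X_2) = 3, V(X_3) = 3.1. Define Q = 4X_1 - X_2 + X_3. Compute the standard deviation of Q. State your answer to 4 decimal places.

By independence, V(Q) = (4)²V(X_1) + (-1)²V(X_2) + (1)²V(X_3)
= (4)²·0.68 + (-1)²·3 + (1)²·3.1 = 16.98
SD(Q) = √16.98 ≈ 4.1207

4.1207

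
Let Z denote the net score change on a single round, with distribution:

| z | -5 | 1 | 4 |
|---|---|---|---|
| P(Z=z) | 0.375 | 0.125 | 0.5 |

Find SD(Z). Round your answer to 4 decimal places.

E[Z] = (-5)(0.375) + (1)(0.125) + (4)(0.5) = 0.25
E[Z²] = (-5)²(0.375) + (1)²(0.125) + (4)²(0.5) = 17.5
Var(Z) = E[Z²] − (E[Z])² = 17.5 − (0.25)² = 17.4375
SD(Z) = √17.4375 ≈ 4.1758

4.1758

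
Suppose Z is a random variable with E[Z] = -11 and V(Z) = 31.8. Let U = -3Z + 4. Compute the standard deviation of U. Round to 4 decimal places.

16.9174

V(-3Z + 4) = (-3)²·31.8 = 286.2
σ(U) = √286.2 ≈ 16.9174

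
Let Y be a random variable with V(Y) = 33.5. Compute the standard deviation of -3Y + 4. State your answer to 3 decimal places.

17.364

V(-3Y + 4) = (-3)²·33.5 = 301.5
SD(-3Y + 4) = √301.5 ≈ 17.364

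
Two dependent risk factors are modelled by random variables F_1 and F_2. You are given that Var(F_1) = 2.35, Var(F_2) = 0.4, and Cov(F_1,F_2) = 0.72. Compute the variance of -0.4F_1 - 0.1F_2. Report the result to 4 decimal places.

0.4376

Var(-0.4F_1 - 0.1F_2) = (-0.4)²·Var(F_1) + (-0.1)²·Var(F_2) + 2·(-0.4)·(-0.1)·Cov(F_1,F_2)
= 0.16·2.35 + 0.01·0.4 + 0.08·0.72 = 0.4376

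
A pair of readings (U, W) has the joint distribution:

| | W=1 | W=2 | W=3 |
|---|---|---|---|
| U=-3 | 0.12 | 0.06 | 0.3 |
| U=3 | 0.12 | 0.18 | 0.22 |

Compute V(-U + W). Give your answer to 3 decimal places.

E[U] = 0.12,  E[W] = 2.28,  E[UW] = 0
V(U) = 9 − (0.12)² = 8.9856;  V(W) = 5.88 − (2.28)² = 0.6816
Cov(U,W) = 0 − (0.12)(2.28) = -0.2736
V(-U + W) = (-1)²·8.9856 + (1)²·0.6816 + 2·(-1)·(1)·-0.2736 = 10.2144

10.214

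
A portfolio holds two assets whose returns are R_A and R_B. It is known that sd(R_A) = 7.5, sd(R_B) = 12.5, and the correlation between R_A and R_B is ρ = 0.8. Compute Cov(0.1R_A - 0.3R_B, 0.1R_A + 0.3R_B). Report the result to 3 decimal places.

-13.500

var(R_A) = (7.5)² = 56.25;  var(R_B) = (12.5)² = 156.25
Cov(R_A,R_B) = ρ·sd(R_A)·sd(R_B) = 0.8·7.5·12.5 = 75
Cov(0.1R_A - 0.3R_B, 0.1R_A + 0.3R_B) = (0.1)(0.1)var(R_A) + (-0.3)(0.3)var(R_B) + [(0.1)(0.3) + (-0.3)(0.1)]Cov(R_A,R_B)
= 0.01·56.25 + -0.09·156.25 + 0·75 = -13.5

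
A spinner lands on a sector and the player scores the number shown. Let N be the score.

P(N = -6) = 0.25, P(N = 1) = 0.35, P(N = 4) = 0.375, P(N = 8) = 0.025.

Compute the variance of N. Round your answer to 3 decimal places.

E[N] = (-6)(0.25) + (1)(0.35) + (4)(0.375) + (8)(0.025) = 0.55
E[N²] = (-6)²(0.25) + (1)²(0.35) + (4)²(0.375) + (8)²(0.025) = 16.95
V(N) = E[N²] − (E[N])² = 16.95 − (0.55)² = 16.6475

16.648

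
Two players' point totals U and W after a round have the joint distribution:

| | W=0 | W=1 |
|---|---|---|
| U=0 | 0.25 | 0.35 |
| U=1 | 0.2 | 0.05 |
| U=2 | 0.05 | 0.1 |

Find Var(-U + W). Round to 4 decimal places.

0.8475

E[U] = 0.55,  E[W] = 0.5,  E[UW] = 0.25
Var(U) = 0.85 − (0.55)² = 0.5475;  Var(W) = 0.5 − (0.5)² = 0.25
Cov(U,W) = 0.25 − (0.55)(0.5) = -0.025
Var(-U + W) = (-1)²·0.5475 + (1)²·0.25 + 2·(-1)·(1)·-0.025 = 0.8475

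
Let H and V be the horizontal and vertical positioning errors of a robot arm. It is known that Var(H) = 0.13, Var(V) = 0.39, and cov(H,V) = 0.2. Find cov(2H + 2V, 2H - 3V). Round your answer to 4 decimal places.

-2.2200

cov(2H + 2V, 2H - 3V) = (2)(2)Var(H) + (2)(-3)Var(V) + [(2)(-3) + (2)(2)]cov(H,V)
= 4·0.13 + -6·0.39 + -2·0.2 = -2.22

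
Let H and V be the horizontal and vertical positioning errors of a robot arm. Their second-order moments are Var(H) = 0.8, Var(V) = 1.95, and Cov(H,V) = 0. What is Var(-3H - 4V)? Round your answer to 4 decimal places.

38.4000

Var(-3H - 4V) = (-3)²·Var(H) + (-4)²·Var(V) + 2·(-3)·(-4)·Cov(H,V)
= 9·0.8 + 16·1.95 + 24·0 = 38.4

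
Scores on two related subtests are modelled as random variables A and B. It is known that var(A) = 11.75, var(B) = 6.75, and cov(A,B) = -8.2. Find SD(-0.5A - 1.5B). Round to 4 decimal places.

2.4135

var(-0.5A - 1.5B) = (-0.5)²·var(A) + (-1.5)²·var(B) + 2·(-0.5)·(-1.5)·cov(A,B)
= 0.25·11.75 + 2.25·6.75 + 1.5·-8.2 = 5.825
SD(-0.5A - 1.5B) = √5.825 ≈ 2.4135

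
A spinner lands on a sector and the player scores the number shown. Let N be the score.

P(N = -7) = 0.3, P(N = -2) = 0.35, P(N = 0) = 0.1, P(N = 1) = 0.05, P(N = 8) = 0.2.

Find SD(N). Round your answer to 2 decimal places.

5.26

E[N] = (-7)(0.3) + (-2)(0.35) + (0)(0.1) + (1)(0.05) + (8)(0.2) = -1.15
E[N²] = (-7)²(0.3) + (-2)²(0.35) + (0)²(0.1) + (1)²(0.05) + (8)²(0.2) = 28.95
Var(N) = E[N²] − (E[N])² = 28.95 − (-1.15)² = 27.6275
SD(N) = √27.6275 ≈ 5.26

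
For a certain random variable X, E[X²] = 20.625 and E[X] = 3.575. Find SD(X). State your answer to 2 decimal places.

V(X) = 20.625 − (3.575)² = 7.844375
SD(X) = √7.844375 ≈ 2.80

2.80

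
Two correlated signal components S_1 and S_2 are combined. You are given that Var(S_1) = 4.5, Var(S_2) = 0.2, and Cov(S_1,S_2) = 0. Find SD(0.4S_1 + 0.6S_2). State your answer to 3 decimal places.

0.890

Var(0.4S_1 + 0.6S_2) = (0.4)²·Var(S_1) + (0.6)²·Var(S_2) + 2·(0.4)·(0.6)·Cov(S_1,S_2)
= 0.16·4.5 + 0.36·0.2 + 0.48·0 = 0.792
SD(0.4S_1 + 0.6S_2) = √0.792 ≈ 0.890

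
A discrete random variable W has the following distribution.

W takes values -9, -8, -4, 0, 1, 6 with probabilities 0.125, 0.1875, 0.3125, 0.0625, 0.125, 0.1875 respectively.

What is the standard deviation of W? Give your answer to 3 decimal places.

5.207

E[W] = (-9)(0.125) + (-8)(0.1875) + (-4)(0.3125) + (0)(0.0625) + (1)(0.125) + (6)(0.1875) = -2.625
E[W²] = (-9)²(0.125) + (-8)²(0.1875) + (-4)²(0.3125) + (0)²(0.0625) + (1)²(0.125) + (6)²(0.1875) = 34
V(W) = E[W²] − (E[W])² = 34 − (-2.625)² = 27.109375
σ(W) = √27.109375 ≈ 5.207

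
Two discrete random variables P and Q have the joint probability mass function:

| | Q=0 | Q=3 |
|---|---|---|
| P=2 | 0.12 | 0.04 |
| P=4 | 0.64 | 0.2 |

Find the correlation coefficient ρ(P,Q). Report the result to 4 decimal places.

E[P] = 3.68,  E[Q] = 0.72
E[PQ] = 2.64
cov(P,Q) = E[PQ] − E[P]E[Q] = 2.64 − (3.68)(0.72) = -0.0096
var(P) = 0.5376,  var(Q) = 1.6416
ρ = -0.0096 / √(0.5376·1.6416) ≈ -0.0102

-0.0102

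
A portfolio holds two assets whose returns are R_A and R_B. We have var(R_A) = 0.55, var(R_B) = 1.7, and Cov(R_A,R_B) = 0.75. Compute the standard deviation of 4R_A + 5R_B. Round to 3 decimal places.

9.017

var(4R_A + 5R_B) = (4)²·var(R_A) + (5)²·var(R_B) + 2·(4)·(5)·Cov(R_A,R_B)
= 16·0.55 + 25·1.7 + 40·0.75 = 81.3
sd(4R_A + 5R_B) = √81.3 ≈ 9.017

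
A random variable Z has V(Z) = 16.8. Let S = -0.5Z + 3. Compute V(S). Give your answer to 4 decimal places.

4.2000

V(-0.5Z + 3) = (-0.5)²·V(Z) = 0.25·16.8 = 4.2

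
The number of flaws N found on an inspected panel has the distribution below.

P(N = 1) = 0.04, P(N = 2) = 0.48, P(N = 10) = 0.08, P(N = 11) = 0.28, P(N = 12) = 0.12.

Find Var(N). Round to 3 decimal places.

21.178

E[N] = (1)(0.04) + (2)(0.48) + (10)(0.08) + (11)(0.28) + (12)(0.12) = 6.32
E[N²] = (1)²(0.04) + (2)²(0.48) + (10)²(0.08) + (11)²(0.28) + (12)²(0.12) = 61.12
Var(N) = E[N²] − (E[N])² = 61.12 − (6.32)² = 21.1776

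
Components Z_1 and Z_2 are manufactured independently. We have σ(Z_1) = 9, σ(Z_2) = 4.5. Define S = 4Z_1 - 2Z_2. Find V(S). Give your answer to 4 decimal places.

V(Z_1) = 81, V(Z_2) = 20.25
By independence, V(S) = (4)²V(Z_1) + (-2)²V(Z_2)
= (4)²·81 + (-2)²·20.25 = 1377

1377.0000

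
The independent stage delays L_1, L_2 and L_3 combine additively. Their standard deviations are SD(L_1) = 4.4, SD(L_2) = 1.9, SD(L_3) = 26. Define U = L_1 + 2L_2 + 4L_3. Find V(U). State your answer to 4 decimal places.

V(L_1) = 19.36, V(L_2) = 3.61, V(L_3) = 676
By independence, V(U) = (1)²V(L_1) + (2)²V(L_2) + (4)²V(L_3)
= (1)²·19.36 + (2)²·3.61 + (4)²·676 = 10849.8

10849.8000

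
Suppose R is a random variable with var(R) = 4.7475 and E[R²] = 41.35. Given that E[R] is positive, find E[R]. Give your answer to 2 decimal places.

6.05

(E[R])² = E[R²] − var(R) = 41.35 − 4.7475 = 36.6025
E[R] = √36.6025 = 6.05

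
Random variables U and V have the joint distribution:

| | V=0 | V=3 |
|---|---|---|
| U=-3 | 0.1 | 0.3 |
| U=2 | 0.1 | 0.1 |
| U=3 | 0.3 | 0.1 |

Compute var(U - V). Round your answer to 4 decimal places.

E[U] = 0.4,  E[V] = 1.5,  E[UV] = -1.2
var(U) = 8 − (0.4)² = 7.84;  var(V) = 4.5 − (1.5)² = 2.25
Cov(U,V) = -1.2 − (0.4)(1.5) = -1.8
var(U - V) = (1)²·7.84 + (-1)²·2.25 + 2·(1)·(-1)·-1.8 = 13.69

13.6900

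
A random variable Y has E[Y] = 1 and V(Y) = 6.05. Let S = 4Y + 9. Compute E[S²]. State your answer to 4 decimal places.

265.8000

E[4Y + 9] = 4·1 + 9 = 13
V(4Y + 9) = (4)²·6.05 = 96.8
E[S²] = V(S) + (E[S])² = 96.8 + (13)² = 265.8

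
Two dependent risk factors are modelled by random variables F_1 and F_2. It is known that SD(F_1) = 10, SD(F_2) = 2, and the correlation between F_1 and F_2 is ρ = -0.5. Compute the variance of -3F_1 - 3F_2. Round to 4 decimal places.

var(F_1) = (10)² = 100;  var(F_2) = (2)² = 4
Cov(F_1,F_2) = ρ·SD(F_1)·SD(F_2) = -0.5·10·2 = -10
var(-3F_1 - 3F_2) = (-3)²·var(F_1) + (-3)²·var(F_2) + 2·(-3)·(-3)·Cov(F_1,F_2)
= 9·100 + 9·4 + 18·-10 = 756

756.0000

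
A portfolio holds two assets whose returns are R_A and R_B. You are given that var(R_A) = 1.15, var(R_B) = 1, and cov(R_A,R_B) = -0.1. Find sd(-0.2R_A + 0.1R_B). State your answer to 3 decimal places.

0.245

var(-0.2R_A + 0.1R_B) = (-0.2)²·var(R_A) + (0.1)²·var(R_B) + 2·(-0.2)·(0.1)·cov(R_A,R_B)
= 0.04·1.15 + 0.01·1 + -0.04·-0.1 = 0.06
sd(-0.2R_A + 0.1R_B) = √0.06 ≈ 0.245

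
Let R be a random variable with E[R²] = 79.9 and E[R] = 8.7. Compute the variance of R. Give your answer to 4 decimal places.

4.2100

Var(R) = 79.9 − (8.7)² = 4.21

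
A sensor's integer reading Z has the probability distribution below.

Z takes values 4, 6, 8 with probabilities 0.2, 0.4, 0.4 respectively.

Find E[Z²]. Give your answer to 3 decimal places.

43.200

E[Z²] = (4)²(0.2) + (6)²(0.4) + (8)²(0.4) = 43.2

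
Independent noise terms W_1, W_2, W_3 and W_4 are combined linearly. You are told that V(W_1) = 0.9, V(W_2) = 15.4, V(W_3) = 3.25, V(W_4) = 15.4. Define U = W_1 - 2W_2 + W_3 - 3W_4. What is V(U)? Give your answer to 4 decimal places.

By independence, V(U) = (1)²V(W_1) + (-2)²V(W_2) + (1)²V(W_3) + (-3)²V(W_4)
= (1)²·0.9 + (-2)²·15.4 + (1)²·3.25 + (-3)²·15.4 = 204.35

204.3500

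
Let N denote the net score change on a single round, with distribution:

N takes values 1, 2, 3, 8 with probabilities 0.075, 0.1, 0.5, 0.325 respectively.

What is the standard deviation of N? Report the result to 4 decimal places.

2.5757

E[N] = (1)(0.075) + (2)(0.1) + (3)(0.5) + (8)(0.325) = 4.375
E[N²] = (1)²(0.075) + (2)²(0.1) + (3)²(0.5) + (8)²(0.325) = 25.775
V(N) = E[N²] − (E[N])² = 25.775 − (4.375)² = 6.634375
SD(N) = √6.634375 ≈ 2.5757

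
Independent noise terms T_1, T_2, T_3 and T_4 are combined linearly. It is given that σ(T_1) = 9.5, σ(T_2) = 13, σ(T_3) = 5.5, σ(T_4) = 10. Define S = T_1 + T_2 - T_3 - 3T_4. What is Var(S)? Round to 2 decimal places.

Var(T_1) = 90.25, Var(T_2) = 169, Var(T_3) = 30.25, Var(T_4) = 100
By independence, Var(S) = (1)²Var(T_1) + (1)²Var(T_2) + (-1)²Var(T_3) + (-3)²Var(T_4)
= (1)²·90.25 + (1)²·169 + (-1)²·30.25 + (-3)²·100 = 1189.5

1189.50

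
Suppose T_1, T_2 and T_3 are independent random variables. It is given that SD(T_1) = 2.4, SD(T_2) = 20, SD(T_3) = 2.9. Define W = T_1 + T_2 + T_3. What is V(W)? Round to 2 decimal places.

414.17

V(T_1) = 5.76, V(T_2) = 400, V(T_3) = 8.41
By independence, V(W) = (1)²V(T_1) + (1)²V(T_2) + (1)²V(T_3)
= (1)²·5.76 + (1)²·400 + (1)²·8.41 = 414.17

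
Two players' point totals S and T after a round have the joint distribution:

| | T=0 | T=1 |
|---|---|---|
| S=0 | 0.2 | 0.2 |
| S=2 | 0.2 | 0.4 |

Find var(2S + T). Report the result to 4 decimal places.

4.4000

E[S] = 1.2,  E[T] = 0.6,  E[ST] = 0.8
var(S) = 2.4 − (1.2)² = 0.96;  var(T) = 0.6 − (0.6)² = 0.24
Cov(S,T) = 0.8 − (1.2)(0.6) = 0.08
var(2S + T) = (2)²·0.96 + (1)²·0.24 + 2·(2)·(1)·0.08 = 4.4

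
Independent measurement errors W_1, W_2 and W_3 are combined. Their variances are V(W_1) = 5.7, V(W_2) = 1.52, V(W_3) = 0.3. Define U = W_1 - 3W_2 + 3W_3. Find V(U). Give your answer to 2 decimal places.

22.08

By independence, V(U) = (1)²V(W_1) + (-3)²V(W_2) + (3)²V(W_3)
= (1)²·5.7 + (-3)²·1.52 + (3)²·0.3 = 22.08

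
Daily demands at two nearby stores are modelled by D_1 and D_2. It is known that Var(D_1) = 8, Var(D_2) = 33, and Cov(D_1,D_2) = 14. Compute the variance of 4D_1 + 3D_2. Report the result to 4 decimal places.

761.0000

Var(4D_1 + 3D_2) = (4)²·Var(D_1) + (3)²·Var(D_2) + 2·(4)·(3)·Cov(D_1,D_2)
= 16·8 + 9·33 + 24·14 = 761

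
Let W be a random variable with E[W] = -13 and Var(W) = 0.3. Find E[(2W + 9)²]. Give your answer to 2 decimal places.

E[2W + 9] = 2·-13 + 9 = -17
Var(2W + 9) = (2)²·0.3 = 1.2
E[(2W + 9)²] = Var((2W + 9)) + (E[(2W + 9)])² = 1.2 + (-17)² = 290.2

290.20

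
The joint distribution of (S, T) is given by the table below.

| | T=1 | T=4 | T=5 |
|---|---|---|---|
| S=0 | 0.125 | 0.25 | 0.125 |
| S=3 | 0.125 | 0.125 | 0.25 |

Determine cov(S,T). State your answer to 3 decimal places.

0.188

E[S] = 1.5,  E[T] = 3.625
E[ST] = 5.625
cov(S,T) = E[ST] − E[S]E[T] = 5.625 − (1.5)(3.625) = 0.1875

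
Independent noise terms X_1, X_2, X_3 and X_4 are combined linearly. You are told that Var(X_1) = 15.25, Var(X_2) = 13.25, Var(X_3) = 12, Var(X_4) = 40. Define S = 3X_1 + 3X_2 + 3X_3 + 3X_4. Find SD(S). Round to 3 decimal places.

26.917

By independence, Var(S) = (3)²Var(X_1) + (3)²Var(X_2) + (3)²Var(X_3) + (3)²Var(X_4)
= (3)²·15.25 + (3)²·13.25 + (3)²·12 + (3)²·40 = 724.5
SD(S) = √724.5 ≈ 26.917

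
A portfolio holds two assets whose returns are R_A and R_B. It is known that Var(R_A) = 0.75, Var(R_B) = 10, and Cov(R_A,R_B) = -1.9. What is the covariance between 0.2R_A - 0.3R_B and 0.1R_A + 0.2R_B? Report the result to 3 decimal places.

Cov(0.2R_A - 0.3R_B, 0.1R_A + 0.2R_B) = (0.2)(0.1)Var(R_A) + (-0.3)(0.2)Var(R_B) + [(0.2)(0.2) + (-0.3)(0.1)]Cov(R_A,R_B)
= 0.02·0.75 + -0.06·10 + 0.01·-1.9 = -0.604

-0.604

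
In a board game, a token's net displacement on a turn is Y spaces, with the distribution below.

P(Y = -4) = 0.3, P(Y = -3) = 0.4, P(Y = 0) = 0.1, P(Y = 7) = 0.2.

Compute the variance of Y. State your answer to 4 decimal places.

17.2000

E[Y] = (-4)(0.3) + (-3)(0.4) + (0)(0.1) + (7)(0.2) = -1
E[Y²] = (-4)²(0.3) + (-3)²(0.4) + (0)²(0.1) + (7)²(0.2) = 18.2
Var(Y) = E[Y²] − (E[Y])² = 18.2 − (-1)² = 17.2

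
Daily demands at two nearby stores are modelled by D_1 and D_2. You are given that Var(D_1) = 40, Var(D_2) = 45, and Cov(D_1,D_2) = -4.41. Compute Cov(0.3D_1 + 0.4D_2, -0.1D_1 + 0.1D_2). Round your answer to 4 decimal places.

Cov(0.3D_1 + 0.4D_2, -0.1D_1 + 0.1D_2) = (0.3)(-0.1)Var(D_1) + (0.4)(0.1)Var(D_2) + [(0.3)(0.1) + (0.4)(-0.1)]Cov(D_1,D_2)
= -0.03·40 + 0.04·45 + -0.01·-4.41 = 0.6441

0.6441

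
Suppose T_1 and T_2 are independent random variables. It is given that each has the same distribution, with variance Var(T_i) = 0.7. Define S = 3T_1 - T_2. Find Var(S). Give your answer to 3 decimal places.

7.000

By independence, Var(S) = (3)²Var(T_1) + (-1)²Var(T_2)
= (3)²·0.7 + (-1)²·0.7 = 7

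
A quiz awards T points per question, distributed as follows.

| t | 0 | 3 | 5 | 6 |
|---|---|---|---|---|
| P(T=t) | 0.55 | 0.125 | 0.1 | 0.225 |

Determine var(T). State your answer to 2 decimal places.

6.77

E[T] = (0)(0.55) + (3)(0.125) + (5)(0.1) + (6)(0.225) = 2.225
E[T²] = (0)²(0.55) + (3)²(0.125) + (5)²(0.1) + (6)²(0.225) = 11.725
var(T) = E[T²] − (E[T])² = 11.725 − (2.225)² = 6.774375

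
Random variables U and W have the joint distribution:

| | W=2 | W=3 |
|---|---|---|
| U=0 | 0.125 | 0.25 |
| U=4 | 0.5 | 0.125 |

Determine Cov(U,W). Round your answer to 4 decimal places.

E[U] = 2.5,  E[W] = 2.375
E[UW] = 5.5
Cov(U,W) = E[UW] − E[U]E[W] = 5.5 − (2.5)(2.375) = -0.4375

-0.4375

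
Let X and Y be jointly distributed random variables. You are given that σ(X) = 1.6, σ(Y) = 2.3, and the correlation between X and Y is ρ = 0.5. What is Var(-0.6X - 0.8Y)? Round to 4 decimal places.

6.0736

Var(X) = (1.6)² = 2.56;  Var(Y) = (2.3)² = 5.29
Cov(X,Y) = ρ·σ(X)·σ(Y) = 0.5·1.6·2.3 = 1.84
Var(-0.6X - 0.8Y) = (-0.6)²·Var(X) + (-0.8)²·Var(Y) + 2·(-0.6)·(-0.8)·Cov(X,Y)
= 0.36·2.56 + 0.64·5.29 + 0.96·1.84 = 6.0736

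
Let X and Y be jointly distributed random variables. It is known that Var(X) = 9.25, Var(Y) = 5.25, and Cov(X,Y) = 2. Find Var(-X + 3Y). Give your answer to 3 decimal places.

44.500

Var(-X + 3Y) = (-1)²·Var(X) + (3)²·Var(Y) + 2·(-1)·(3)·Cov(X,Y)
= 1·9.25 + 9·5.25 + -6·2 = 44.5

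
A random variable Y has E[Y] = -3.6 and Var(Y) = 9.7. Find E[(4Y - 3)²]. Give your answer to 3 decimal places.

457.960

E[4Y - 3] = 4·-3.6 − 3 = -17.4
Var(4Y - 3) = (4)²·9.7 = 155.2
E[(4Y - 3)²] = Var((4Y - 3)) + (E[(4Y - 3)])² = 155.2 + (-17.4)² = 457.96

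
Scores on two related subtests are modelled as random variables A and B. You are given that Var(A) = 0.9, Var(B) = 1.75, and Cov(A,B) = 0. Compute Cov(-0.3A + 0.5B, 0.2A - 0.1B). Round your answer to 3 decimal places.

-0.142

Cov(-0.3A + 0.5B, 0.2A - 0.1B) = (-0.3)(0.2)Var(A) + (0.5)(-0.1)Var(B) + [(-0.3)(-0.1) + (0.5)(0.2)]Cov(A,B)
= -0.06·0.9 + -0.05·1.75 + 0.13·0 = -0.1415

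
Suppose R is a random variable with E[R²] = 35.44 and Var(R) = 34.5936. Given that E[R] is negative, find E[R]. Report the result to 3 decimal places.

-0.920

(E[R])² = E[R²] − Var(R) = 35.44 − 34.5936 = 0.8464
E[R] = −√0.8464 = -0.92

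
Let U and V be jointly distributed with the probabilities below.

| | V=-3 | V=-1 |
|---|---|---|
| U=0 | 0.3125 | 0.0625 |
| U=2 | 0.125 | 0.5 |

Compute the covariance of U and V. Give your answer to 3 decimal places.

E[U] = 1.25,  E[V] = -1.875
E[UV] = -1.75
cov(U,V) = E[UV] − E[U]E[V] = -1.75 − (1.25)(-1.875) = 0.59375

0.594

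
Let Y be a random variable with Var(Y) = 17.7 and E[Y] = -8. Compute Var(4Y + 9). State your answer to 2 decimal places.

Var(4Y + 9) = (4)²·Var(Y) = 16·17.7 = 283.2

283.20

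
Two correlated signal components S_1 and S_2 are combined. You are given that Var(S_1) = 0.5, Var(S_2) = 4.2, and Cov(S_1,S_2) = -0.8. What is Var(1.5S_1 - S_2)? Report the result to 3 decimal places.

Var(1.5S_1 - S_2) = (1.5)²·Var(S_1) + (-1)²·Var(S_2) + 2·(1.5)·(-1)·Cov(S_1,S_2)
= 2.25·0.5 + 1·4.2 + -3·-0.8 = 7.725

7.725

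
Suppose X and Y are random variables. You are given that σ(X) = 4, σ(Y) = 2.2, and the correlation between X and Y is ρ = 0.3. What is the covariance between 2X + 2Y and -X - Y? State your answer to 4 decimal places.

-52.2400

V(X) = (4)² = 16;  V(Y) = (2.2)² = 4.84
Cov(X,Y) = ρ·σ(X)·σ(Y) = 0.3·4·2.2 = 2.64
Cov(2X + 2Y, -X - Y) = (2)(-1)V(X) + (2)(-1)V(Y) + [(2)(-1) + (2)(-1)]Cov(X,Y)
= -2·16 + -2·4.84 + -4·2.64 = -52.24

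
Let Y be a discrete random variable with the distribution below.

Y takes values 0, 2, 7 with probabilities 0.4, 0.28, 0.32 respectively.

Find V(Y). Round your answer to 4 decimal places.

E[Y] = (0)(0.4) + (2)(0.28) + (7)(0.32) = 2.8
E[Y²] = (0)²(0.4) + (2)²(0.28) + (7)²(0.32) = 16.8
V(Y) = E[Y²] − (E[Y])² = 16.8 − (2.8)² = 8.96

8.9600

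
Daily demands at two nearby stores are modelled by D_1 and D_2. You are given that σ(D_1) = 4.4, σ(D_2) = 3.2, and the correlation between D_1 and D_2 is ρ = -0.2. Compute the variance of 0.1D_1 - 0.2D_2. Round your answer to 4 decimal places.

0.7158

V(D_1) = (4.4)² = 19.36;  V(D_2) = (3.2)² = 10.24
Cov(D_1,D_2) = ρ·σ(D_1)·σ(D_2) = -0.2·4.4·3.2 = -2.816
V(0.1D_1 - 0.2D_2) = (0.1)²·V(D_1) + (-0.2)²·V(D_2) + 2·(0.1)·(-0.2)·Cov(D_1,D_2)
= 0.01·19.36 + 0.04·10.24 + -0.04·-2.816 = 0.71584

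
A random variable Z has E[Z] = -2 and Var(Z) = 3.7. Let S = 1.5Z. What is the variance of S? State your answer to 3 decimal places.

Var(1.5Z) = (1.5)²·Var(Z) = 2.25·3.7 = 8.325

8.325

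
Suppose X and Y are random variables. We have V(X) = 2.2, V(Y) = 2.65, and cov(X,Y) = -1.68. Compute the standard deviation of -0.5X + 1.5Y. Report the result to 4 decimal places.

3.0054

V(-0.5X + 1.5Y) = (-0.5)²·V(X) + (1.5)²·V(Y) + 2·(-0.5)·(1.5)·cov(X,Y)
= 0.25·2.2 + 2.25·2.65 + -1.5·-1.68 = 9.0325
SD(-0.5X + 1.5Y) = √9.0325 ≈ 3.0054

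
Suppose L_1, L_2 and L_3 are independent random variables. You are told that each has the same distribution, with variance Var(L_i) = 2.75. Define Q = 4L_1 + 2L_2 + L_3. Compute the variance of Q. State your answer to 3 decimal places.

57.750

By independence, Var(Q) = (4)²Var(L_1) + (2)²Var(L_2) + (1)²Var(L_3)
= (4)²·2.75 + (2)²·2.75 + (1)²·2.75 = 57.75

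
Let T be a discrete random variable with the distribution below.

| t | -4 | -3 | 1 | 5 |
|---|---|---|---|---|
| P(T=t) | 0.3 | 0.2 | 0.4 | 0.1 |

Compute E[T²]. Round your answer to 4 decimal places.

9.5000

E[T²] = (-4)²(0.3) + (-3)²(0.2) + (1)²(0.4) + (5)²(0.1) = 9.5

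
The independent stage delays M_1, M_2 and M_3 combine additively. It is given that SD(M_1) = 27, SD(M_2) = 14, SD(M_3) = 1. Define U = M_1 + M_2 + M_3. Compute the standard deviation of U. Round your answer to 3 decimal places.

Var(M_1) = 729, Var(M_2) = 196, Var(M_3) = 1
By independence, Var(U) = (1)²Var(M_1) + (1)²Var(M_2) + (1)²Var(M_3)
= (1)²·729 + (1)²·196 + (1)²·1 = 926
SD(U) = √926 ≈ 30.430

30.430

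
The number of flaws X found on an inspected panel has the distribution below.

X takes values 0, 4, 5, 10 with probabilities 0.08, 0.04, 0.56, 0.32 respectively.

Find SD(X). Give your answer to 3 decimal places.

2.949

E[X] = (0)(0.08) + (4)(0.04) + (5)(0.56) + (10)(0.32) = 6.16
E[X²] = (0)²(0.08) + (4)²(0.04) + (5)²(0.56) + (10)²(0.32) = 46.64
Var(X) = E[X²] − (E[X])² = 46.64 − (6.16)² = 8.6944
SD(X) = √8.6944 ≈ 2.949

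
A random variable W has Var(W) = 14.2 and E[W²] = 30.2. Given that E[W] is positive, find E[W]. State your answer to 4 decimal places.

4.0000

(E[W])² = E[W²] − Var(W) = 30.2 − 14.2 = 16
E[W] = √16 = 4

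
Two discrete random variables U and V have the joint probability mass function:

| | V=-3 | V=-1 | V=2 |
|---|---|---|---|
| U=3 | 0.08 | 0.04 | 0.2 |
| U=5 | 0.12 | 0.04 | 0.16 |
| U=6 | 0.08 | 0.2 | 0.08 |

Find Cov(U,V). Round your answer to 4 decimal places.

E[U] = 4.72,  E[V] = -0.24
E[UV] = -1.72
Cov(U,V) = E[UV] − E[U]E[V] = -1.72 − (4.72)(-0.24) = -0.5872

-0.5872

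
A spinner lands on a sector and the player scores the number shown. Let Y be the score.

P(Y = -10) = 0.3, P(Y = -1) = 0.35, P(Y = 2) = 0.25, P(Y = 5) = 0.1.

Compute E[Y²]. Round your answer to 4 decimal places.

E[Y²] = (-10)²(0.3) + (-1)²(0.35) + (2)²(0.25) + (5)²(0.1) = 33.85

33.8500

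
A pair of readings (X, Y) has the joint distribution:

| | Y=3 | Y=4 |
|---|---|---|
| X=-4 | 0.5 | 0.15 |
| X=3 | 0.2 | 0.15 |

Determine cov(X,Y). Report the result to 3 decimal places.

E[X] = -1.55,  E[Y] = 3.3
E[XY] = -4.8
cov(X,Y) = E[XY] − E[X]E[Y] = -4.8 − (-1.55)(3.3) = 0.315

0.315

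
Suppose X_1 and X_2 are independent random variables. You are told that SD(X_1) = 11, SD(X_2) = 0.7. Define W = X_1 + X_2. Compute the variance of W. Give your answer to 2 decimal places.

121.49

Var(X_1) = 121, Var(X_2) = 0.49
By independence, Var(W) = (1)²Var(X_1) + (1)²Var(X_2)
= (1)²·121 + (1)²·0.49 = 121.49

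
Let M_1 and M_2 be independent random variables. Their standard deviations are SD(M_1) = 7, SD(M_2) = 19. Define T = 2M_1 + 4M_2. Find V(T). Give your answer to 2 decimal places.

V(M_1) = 49, V(M_2) = 361
By independence, V(T) = (2)²V(M_1) + (4)²V(M_2)
= (2)²·49 + (4)²·361 = 5972

5972.00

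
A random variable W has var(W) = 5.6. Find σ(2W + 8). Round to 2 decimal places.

4.73

var(2W + 8) = (2)²·5.6 = 22.4
σ(2W + 8) = √22.4 ≈ 4.73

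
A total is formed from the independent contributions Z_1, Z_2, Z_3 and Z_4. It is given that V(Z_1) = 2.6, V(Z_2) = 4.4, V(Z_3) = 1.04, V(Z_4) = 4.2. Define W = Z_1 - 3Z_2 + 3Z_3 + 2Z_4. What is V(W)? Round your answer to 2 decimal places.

68.36

By independence, V(W) = (1)²V(Z_1) + (-3)²V(Z_2) + (3)²V(Z_3) + (2)²V(Z_4)
= (1)²·2.6 + (-3)²·4.4 + (3)²·1.04 + (2)²·4.2 = 68.36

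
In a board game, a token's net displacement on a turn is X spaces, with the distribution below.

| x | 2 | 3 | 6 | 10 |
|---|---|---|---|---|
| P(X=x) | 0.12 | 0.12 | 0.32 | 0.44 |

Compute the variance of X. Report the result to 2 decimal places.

E[X] = (2)(0.12) + (3)(0.12) + (6)(0.32) + (10)(0.44) = 6.92
E[X²] = (2)²(0.12) + (3)²(0.12) + (6)²(0.32) + (10)²(0.44) = 57.08
V(X) = E[X²] − (E[X])² = 57.08 − (6.92)² = 9.1936

9.19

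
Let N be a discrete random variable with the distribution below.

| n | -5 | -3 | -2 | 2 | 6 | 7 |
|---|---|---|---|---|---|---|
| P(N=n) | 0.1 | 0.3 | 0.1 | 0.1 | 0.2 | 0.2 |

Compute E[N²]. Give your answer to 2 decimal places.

23.00

E[N²] = (-5)²(0.1) + (-3)²(0.3) + (-2)²(0.1) + (2)²(0.1) + (6)²(0.2) + (7)²(0.2) = 23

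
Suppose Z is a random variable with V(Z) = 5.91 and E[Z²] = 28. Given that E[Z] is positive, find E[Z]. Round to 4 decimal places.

4.7000

(E[Z])² = E[Z²] − V(Z) = 28 − 5.91 = 22.09
E[Z] = √22.09 = 4.7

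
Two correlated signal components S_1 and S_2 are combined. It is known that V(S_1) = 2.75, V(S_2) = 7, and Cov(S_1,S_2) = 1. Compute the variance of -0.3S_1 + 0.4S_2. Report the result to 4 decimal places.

1.1275

V(-0.3S_1 + 0.4S_2) = (-0.3)²·V(S_1) + (0.4)²·V(S_2) + 2·(-0.3)·(0.4)·Cov(S_1,S_2)
= 0.09·2.75 + 0.16·7 + -0.24·1 = 1.1275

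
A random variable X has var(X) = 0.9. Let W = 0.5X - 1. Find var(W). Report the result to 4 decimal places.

var(0.5X - 1) = (0.5)²·var(X) = 0.25·0.9 = 0.225

0.2250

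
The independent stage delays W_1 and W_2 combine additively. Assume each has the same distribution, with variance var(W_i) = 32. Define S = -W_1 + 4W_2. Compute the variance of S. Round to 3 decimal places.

By independence, var(S) = (-1)²var(W_1) + (4)²var(W_2)
= (-1)²·32 + (4)²·32 = 544

544.000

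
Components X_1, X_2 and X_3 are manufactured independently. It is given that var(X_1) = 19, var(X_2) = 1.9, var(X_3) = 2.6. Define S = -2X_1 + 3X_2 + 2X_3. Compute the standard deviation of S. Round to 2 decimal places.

By independence, var(S) = (-2)²var(X_1) + (3)²var(X_2) + (2)²var(X_3)
= (-2)²·19 + (3)²·1.9 + (2)²·2.6 = 103.5
SD(S) = √103.5 ≈ 10.17

10.17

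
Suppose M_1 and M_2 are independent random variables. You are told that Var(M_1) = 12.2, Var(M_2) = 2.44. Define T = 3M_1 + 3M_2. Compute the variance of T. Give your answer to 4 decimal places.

131.7600

By independence, Var(T) = (3)²Var(M_1) + (3)²Var(M_2)
= (3)²·12.2 + (3)²·2.44 = 131.76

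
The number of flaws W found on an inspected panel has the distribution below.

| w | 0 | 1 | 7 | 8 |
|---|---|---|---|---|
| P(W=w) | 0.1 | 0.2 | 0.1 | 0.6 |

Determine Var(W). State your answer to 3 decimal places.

11.010

E[W] = (0)(0.1) + (1)(0.2) + (7)(0.1) + (8)(0.6) = 5.7
E[W²] = (0)²(0.1) + (1)²(0.2) + (7)²(0.1) + (8)²(0.6) = 43.5
Var(W) = E[W²] − (E[W])² = 43.5 − (5.7)² = 11.01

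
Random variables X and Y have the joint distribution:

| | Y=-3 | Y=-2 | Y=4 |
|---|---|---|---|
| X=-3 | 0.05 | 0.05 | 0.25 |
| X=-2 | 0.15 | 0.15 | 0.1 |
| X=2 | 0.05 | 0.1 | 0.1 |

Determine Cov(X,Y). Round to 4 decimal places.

-0.8425

E[X] = -1.35,  E[Y] = 0.45
E[XY] = -1.45
Cov(X,Y) = E[XY] − E[X]E[Y] = -1.45 − (-1.35)(0.45) = -0.8425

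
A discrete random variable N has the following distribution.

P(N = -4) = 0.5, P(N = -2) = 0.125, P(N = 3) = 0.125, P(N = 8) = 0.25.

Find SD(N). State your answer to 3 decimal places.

5.061

E[N] = (-4)(0.5) + (-2)(0.125) + (3)(0.125) + (8)(0.25) = 0.125
E[N²] = (-4)²(0.5) + (-2)²(0.125) + (3)²(0.125) + (8)²(0.25) = 25.625
var(N) = E[N²] − (E[N])² = 25.625 − (0.125)² = 25.609375
SD(N) = √25.609375 ≈ 5.061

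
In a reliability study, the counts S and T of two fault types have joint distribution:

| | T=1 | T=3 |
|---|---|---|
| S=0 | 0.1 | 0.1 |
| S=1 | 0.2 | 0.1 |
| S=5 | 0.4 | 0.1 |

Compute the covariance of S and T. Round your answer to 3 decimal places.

E[S] = 2.8,  E[T] = 1.6
E[ST] = 4
cov(S,T) = E[ST] − E[S]E[T] = 4 − (2.8)(1.6) = -0.48

-0.480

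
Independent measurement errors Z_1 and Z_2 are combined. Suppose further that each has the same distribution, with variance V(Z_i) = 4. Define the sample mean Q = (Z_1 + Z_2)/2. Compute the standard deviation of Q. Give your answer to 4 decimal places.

By independence, V(Q) = (0.5)²V(Z_1) + (0.5)²V(Z_2)
= (0.5)²·4 + (0.5)²·4 = 2
sd(Q) = √2 ≈ 1.4142

1.4142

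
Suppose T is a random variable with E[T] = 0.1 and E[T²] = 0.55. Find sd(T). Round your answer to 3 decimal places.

0.735

Var(T) = 0.55 − (0.1)² = 0.54
sd(T) = √0.54 ≈ 0.735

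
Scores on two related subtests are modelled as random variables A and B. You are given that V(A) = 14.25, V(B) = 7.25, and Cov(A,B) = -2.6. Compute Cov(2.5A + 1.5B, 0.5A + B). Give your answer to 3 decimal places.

Cov(2.5A + 1.5B, 0.5A + B) = (2.5)(0.5)V(A) + (1.5)(1)V(B) + [(2.5)(1) + (1.5)(0.5)]Cov(A,B)
= 1.25·14.25 + 1.5·7.25 + 3.25·-2.6 = 20.2375

20.238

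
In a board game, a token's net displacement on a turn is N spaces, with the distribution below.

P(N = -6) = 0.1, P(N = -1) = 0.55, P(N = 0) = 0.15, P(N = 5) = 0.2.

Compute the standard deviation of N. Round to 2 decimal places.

3.02

E[N] = (-6)(0.1) + (-1)(0.55) + (0)(0.15) + (5)(0.2) = -0.15
E[N²] = (-6)²(0.1) + (-1)²(0.55) + (0)²(0.15) + (5)²(0.2) = 9.15
V(N) = E[N²] − (E[N])² = 9.15 − (-0.15)² = 9.1275
SD(N) = √9.1275 ≈ 3.02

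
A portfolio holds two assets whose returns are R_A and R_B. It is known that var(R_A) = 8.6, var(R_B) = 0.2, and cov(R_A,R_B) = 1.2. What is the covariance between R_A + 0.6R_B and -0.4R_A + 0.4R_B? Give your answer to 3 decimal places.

cov(R_A + 0.6R_B, -0.4R_A + 0.4R_B) = (1)(-0.4)var(R_A) + (0.6)(0.4)var(R_B) + [(1)(0.4) + (0.6)(-0.4)]cov(R_A,R_B)
= -0.4·8.6 + 0.24·0.2 + 0.16·1.2 = -3.2

-3.200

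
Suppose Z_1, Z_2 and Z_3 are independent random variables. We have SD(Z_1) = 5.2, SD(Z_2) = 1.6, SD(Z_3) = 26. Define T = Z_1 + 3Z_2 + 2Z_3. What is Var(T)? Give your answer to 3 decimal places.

2754.080

Var(Z_1) = 27.04, Var(Z_2) = 2.56, Var(Z_3) = 676
By independence, Var(T) = (1)²Var(Z_1) + (3)²Var(Z_2) + (2)²Var(Z_3)
= (1)²·27.04 + (3)²·2.56 + (2)²·676 = 2754.08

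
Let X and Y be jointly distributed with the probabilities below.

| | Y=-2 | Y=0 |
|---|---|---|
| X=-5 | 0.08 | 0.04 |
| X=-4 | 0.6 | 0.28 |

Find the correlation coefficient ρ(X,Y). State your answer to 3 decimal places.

E[X] = -4.12,  E[Y] = -1.36
E[XY] = 5.6
Cov(X,Y) = E[XY] − E[X]E[Y] = 5.6 − (-4.12)(-1.36) = -0.0032
Var(X) = 0.1056,  Var(Y) = 0.8704
ρ = -0.0032 / √(0.1056·0.8704) ≈ -0.011

-0.011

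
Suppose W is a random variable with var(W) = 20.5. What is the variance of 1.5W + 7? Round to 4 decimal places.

46.1250

var(1.5W + 7) = (1.5)²·var(W) = 2.25·20.5 = 46.125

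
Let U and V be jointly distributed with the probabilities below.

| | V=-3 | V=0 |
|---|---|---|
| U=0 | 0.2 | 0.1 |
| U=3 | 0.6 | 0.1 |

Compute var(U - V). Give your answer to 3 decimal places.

E[U] = 2.1,  E[V] = -2.4,  E[UV] = -5.4
var(U) = 6.3 − (2.1)² = 1.89;  var(V) = 7.2 − (-2.4)² = 1.44
Cov(U,V) = -5.4 − (2.1)(-2.4) = -0.36
var(U - V) = (1)²·1.89 + (-1)²·1.44 + 2·(1)·(-1)·-0.36 = 4.05

4.050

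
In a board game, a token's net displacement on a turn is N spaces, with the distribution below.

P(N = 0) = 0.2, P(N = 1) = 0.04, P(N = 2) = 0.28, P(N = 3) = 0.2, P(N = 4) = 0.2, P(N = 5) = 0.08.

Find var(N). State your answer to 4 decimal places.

2.4000

E[N] = (0)(0.2) + (1)(0.04) + (2)(0.28) + (3)(0.2) + (4)(0.2) + (5)(0.08) = 2.4
E[N²] = (0)²(0.2) + (1)²(0.04) + (2)²(0.28) + (3)²(0.2) + (4)²(0.2) + (5)²(0.08) = 8.16
var(N) = E[N²] − (E[N])² = 8.16 − (2.4)² = 2.4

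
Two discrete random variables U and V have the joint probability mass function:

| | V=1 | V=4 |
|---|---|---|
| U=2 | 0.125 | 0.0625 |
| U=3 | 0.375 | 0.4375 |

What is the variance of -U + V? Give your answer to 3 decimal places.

2.215

E[U] = 2.8125,  E[V] = 2.5,  E[UV] = 7.125
var(U) = 8.0625 − (2.8125)² = 0.15234375;  var(V) = 8.5 − (2.5)² = 2.25
Cov(U,V) = 7.125 − (2.8125)(2.5) = 0.09375
var(-U + V) = (-1)²·0.15234375 + (1)²·2.25 + 2·(-1)·(1)·0.09375 = 2.21484375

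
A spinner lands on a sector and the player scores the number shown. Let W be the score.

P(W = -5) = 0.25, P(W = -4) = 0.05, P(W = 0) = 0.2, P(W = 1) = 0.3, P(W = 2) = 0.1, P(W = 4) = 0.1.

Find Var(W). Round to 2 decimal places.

9.05

E[W] = (-5)(0.25) + (-4)(0.05) + (0)(0.2) + (1)(0.3) + (2)(0.1) + (4)(0.1) = -0.55
E[W²] = (-5)²(0.25) + (-4)²(0.05) + (0)²(0.2) + (1)²(0.3) + (2)²(0.1) + (4)²(0.1) = 9.35
Var(W) = E[W²] − (E[W])² = 9.35 − (-0.55)² = 9.0475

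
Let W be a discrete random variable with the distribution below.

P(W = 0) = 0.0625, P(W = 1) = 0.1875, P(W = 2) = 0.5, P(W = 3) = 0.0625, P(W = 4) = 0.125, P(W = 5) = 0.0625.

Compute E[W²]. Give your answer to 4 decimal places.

E[W²] = (0)²(0.0625) + (1)²(0.1875) + (2)²(0.5) + (3)²(0.0625) + (4)²(0.125) + (5)²(0.0625) = 6.3125

6.3125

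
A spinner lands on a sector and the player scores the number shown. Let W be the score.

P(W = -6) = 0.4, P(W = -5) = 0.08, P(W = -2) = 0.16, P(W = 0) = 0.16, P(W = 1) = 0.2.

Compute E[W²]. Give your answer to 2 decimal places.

17.24

E[W²] = (-6)²(0.4) + (-5)²(0.08) + (-2)²(0.16) + (0)²(0.16) + (1)²(0.2) = 17.24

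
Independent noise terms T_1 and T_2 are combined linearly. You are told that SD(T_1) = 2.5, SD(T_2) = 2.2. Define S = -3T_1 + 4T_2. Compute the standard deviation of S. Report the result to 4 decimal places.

var(T_1) = 6.25, var(T_2) = 4.84
By independence, var(S) = (-3)²var(T_1) + (4)²var(T_2)
= (-3)²·6.25 + (4)²·4.84 = 133.69
SD(S) = √133.69 ≈ 11.5624

11.5624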